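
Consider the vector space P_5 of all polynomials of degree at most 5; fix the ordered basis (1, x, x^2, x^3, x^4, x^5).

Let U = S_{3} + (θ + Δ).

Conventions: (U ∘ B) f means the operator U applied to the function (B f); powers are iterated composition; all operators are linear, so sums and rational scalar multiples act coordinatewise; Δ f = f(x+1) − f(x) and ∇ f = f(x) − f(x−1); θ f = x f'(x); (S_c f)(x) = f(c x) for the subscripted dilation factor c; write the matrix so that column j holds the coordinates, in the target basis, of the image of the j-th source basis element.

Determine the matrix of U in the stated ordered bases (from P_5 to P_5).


the matrix is [[1, 1, 1, 1, 1, 1]; [0, 4, 2, 3, 4, 5]; [0, 0, 11, 3, 6, 10]; [0, 0, 0, 30, 4, 10]; [0, 0, 0, 0, 85, 5]; [0, 0, 0, 0, 0, 248]] (rows listed top to bottom)

image of 1: 1
image of x: 4x + 1
image of x^2: 11x^2 + 2x + 1
image of x^3: 30x^3 + 3x^2 + 3x + 1
image of x^4: 85x^4 + 4x^3 + 6x^2 + 4x + 1
image of x^5: 248x^5 + 5x^4 + 10x^3 + 10x^2 + 5x + 1
each image's coordinates form column j of the matrix


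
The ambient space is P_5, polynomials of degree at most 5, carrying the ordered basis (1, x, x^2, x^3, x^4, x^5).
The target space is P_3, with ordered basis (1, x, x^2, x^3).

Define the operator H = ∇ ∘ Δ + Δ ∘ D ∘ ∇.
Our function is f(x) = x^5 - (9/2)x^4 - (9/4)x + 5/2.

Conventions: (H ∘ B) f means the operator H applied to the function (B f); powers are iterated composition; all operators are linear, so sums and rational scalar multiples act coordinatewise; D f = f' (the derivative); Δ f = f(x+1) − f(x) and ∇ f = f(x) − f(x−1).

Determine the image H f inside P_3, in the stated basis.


the image equals g(x) = 20x^3 + 6x^2 - 98x + 1

Δ f = 5x^4 - 8x^3 - 17x^2 - 13x - 23/4
∇ Δ f = 20x^3 - 54x^2 + 10x - 9
∇ f = 5x^4 - 28x^3 + 37x^2 - 23x + 13/4
D ∇ f = 20x^3 - 84x^2 + 74x - 23
Δ D ∇ f = 60x^2 - 108x + 10
(∇ ∘ Δ + Δ ∘ D ∘ ∇) f = 20x^3 + 6x^2 - 98x + 1


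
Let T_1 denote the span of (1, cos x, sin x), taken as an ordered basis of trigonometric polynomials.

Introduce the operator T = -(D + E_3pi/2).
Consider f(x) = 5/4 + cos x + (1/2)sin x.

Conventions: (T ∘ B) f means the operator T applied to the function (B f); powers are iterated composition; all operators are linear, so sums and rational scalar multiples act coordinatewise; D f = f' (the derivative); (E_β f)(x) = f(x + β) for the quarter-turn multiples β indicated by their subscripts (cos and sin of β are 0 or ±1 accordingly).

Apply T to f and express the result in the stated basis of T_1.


D f = (1/2)cos x - sin x
E_3pi/2 f = 5/4 - (1/2)cos x + sin x
(D + E_3pi/2) f = 5/4
(-(D + E_3pi/2)) f = -5/4

g(x) = -5/4


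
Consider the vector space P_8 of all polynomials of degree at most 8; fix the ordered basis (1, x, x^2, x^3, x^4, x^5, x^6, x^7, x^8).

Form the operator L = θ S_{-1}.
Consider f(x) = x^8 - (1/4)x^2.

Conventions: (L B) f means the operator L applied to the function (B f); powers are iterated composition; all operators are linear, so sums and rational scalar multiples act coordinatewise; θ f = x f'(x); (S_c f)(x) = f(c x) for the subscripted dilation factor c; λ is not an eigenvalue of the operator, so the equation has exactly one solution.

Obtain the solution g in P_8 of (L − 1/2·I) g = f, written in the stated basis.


write g with unknown coordinates in the stated basis and equate coefficients in (L − 1/2·I) g = f
solving from the highest basis element down gives g = (2/15)x^8 - (1/6)x^2
check: L g = (16/15)x^8 - (1/3)x^2
so L g − 1/2·g = x^8 - (1/4)x^2 = f ✓

g(x) = (2/15)x^8 - (1/6)x^2


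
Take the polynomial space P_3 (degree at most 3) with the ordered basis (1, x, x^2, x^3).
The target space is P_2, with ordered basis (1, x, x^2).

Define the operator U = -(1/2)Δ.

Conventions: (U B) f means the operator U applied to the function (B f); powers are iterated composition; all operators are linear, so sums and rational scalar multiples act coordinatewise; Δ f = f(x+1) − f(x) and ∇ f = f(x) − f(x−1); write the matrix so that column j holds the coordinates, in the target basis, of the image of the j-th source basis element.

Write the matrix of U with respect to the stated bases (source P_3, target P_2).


image of 1: 0
image of x: -1/2
image of x^2: -x - 1/2
image of x^3: -(3/2)x^2 - (3/2)x - 1/2
each image's coordinates form column j of the matrix

the matrix is [[0, -1/2, -1/2, -1/2]; [0, 0, -1, -3/2]; [0, 0, 0, -3/2]] (rows listed top to bottom)


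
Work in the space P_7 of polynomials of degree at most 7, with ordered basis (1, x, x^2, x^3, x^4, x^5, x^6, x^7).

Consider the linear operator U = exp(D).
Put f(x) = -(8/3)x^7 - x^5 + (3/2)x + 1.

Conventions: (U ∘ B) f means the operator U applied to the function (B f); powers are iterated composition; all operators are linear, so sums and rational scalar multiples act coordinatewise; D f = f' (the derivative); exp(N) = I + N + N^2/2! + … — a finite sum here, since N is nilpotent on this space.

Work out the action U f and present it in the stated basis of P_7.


the image equals g(x) = -(8/3)x^7 - (56/3)x^6 - 57x^5 - (295/3)x^4 - (310/3)x^3 - 66x^2 - (133/6)x - 7/6

order-1 term: -(56/3)x^6 - 5x^4 + 3/2
order-2 term: -56x^5 - 10x^3
order-3 term: -(280/3)x^4 - 10x^2
order-4 term: -(280/3)x^3 - 5x
order-5 term: -56x^2 - 1
order-6 term: -(56/3)x
order-7 term: -8/3
the series for exp(D) f terminates at order 7
exp(D) f = -(8/3)x^7 - (56/3)x^6 - 57x^5 - (295/3)x^4 - (310/3)x^3 - 66x^2 - (133/6)x - 7/6


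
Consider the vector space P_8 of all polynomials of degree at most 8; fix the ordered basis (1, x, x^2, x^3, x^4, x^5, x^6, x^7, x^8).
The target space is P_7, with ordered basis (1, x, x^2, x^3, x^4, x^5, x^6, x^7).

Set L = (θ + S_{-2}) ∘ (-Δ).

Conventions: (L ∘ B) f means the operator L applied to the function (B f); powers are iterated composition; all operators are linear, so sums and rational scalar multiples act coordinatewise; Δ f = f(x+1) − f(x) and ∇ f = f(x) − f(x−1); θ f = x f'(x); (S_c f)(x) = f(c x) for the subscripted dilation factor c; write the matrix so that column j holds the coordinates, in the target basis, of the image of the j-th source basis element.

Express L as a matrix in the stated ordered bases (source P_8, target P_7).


image of 1: 0
image of x: -1
image of x^2: 2x - 1
image of x^3: -18x^2 + 3x - 1
image of x^4: 20x^3 - 36x^2 + 4x - 1
image of x^5: -100x^4 + 50x^3 - 60x^2 + 5x - 1
image of x^6: 162x^5 - 300x^4 + 100x^3 - 90x^2 + 6x - 1
image of x^7: -490x^6 + 567x^5 - 700x^4 + 175x^3 - 126x^2 + 7x - 1
image of x^8: 968x^7 - 1960x^6 + 1512x^5 - 1400x^4 + 280x^3 - 168x^2 + 8x - 1
each image's coordinates form column j of the matrix

the matrix is [[0, -1, -1, -1, -1, -1, -1, -1, -1]; [0, 0, 2, 3, 4, 5, 6, 7, 8]; [0, 0, 0, -18, -36, -60, -90, -126, -168]; [0, 0, 0, 0, 20, 50, 100, 175, 280]; [0, 0, 0, 0, 0, -100, -300, -700, -1400]; [0, 0, 0, 0, 0, 0, 162, 567, 1512]; [0, 0, 0, 0, 0, 0, 0, -490, -1960]; [0, 0, 0, 0, 0, 0, 0, 0, 968]] (rows listed top to bottom)


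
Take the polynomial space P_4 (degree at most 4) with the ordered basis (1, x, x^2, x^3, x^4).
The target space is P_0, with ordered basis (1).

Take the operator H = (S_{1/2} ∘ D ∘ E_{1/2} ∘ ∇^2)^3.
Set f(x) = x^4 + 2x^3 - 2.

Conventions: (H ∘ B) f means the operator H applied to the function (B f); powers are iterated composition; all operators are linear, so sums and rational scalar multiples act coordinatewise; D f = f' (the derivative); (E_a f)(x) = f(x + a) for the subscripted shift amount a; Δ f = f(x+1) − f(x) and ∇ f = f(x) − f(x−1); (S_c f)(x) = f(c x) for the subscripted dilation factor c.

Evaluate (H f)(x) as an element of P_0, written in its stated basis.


∇ f = 4x^3 - 2x + 1
∇ ∇ f = 12x^2 - 12x + 2
E_{1/2} ∇^2 f = 12x^2 - 1
D E_{1/2} ∇^2 f = 24x
S_{1/2} (D ∘ E_{1/2}) ∇^2 f = 12x
∇ (S_{1/2} ∘ D ∘ E_{1/2} ∘ ∇^2) f = 12
∇ ∇ (S_{1/2} ∘ D ∘ E_{1/2} ∘ ∇^2) f = 0
E_{1/2} ∇^2 (S_{1/2} ∘ D ∘ E_{1/2} ∘ ∇^2) f = 0
D E_{1/2} ∇^2 (S_{1/2} ∘ D ∘ E_{1/2} ∘ ∇^2) f = 0
S_{1/2} (D ∘ E_{1/2}) ∇^2 (S_{1/2} ∘ D ∘ E_{1/2} ∘ ∇^2) f = 0
∇ (S_{1/2} ∘ D ∘ E_{1/2} ∘ ∇^2) (S_{1/2} ∘ D ∘ E_{1/2} ∘ ∇^2) f = 0
∇ ∇ (S_{1/2} ∘ D ∘ E_{1/2} ∘ ∇^2) (S_{1/2} ∘ D ∘ E_{1/2} ∘ ∇^2) f = 0
E_{1/2} ∇^2 (S_{1/2} ∘ D ∘ E_{1/2} ∘ ∇^2) (S_{1/2} ∘ D ∘ E_{1/2} ∘ ∇^2) f = 0
D E_{1/2} ∇^2 (S_{1/2} ∘ D ∘ E_{1/2} ∘ ∇^2) (S_{1/2} ∘ D ∘ E_{1/2} ∘ ∇^2) f = 0
S_{1/2} (D ∘ E_{1/2}) ∇^2 (S_{1/2} ∘ D ∘ E_{1/2} ∘ ∇^2) (S_{1/2} ∘ D ∘ E_{1/2} ∘ ∇^2) f = 0

g(x) = 0


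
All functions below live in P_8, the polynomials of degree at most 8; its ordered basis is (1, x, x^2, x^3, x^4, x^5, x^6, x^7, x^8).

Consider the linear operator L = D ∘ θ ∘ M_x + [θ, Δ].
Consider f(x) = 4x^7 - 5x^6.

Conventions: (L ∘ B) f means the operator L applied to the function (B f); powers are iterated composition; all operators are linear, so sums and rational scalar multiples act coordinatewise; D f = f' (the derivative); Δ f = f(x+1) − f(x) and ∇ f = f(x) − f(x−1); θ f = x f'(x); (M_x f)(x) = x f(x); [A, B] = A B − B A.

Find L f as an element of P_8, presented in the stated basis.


the image equals g(x) = 256x^7 - 273x^6 - 138x^5 - 270x^4 - 260x^3 - 120x^2 - 18x + 2

M_x f = 4x^8 - 5x^7
θ M_x f = 32x^8 - 35x^7
D θ M_x f = 256x^7 - 245x^6
Δ f = 28x^6 + 54x^5 + 65x^4 + 40x^3 + 9x^2 - 2x - 1
θ Δ f = 168x^6 + 270x^5 + 260x^4 + 120x^3 + 18x^2 - 2x
θ f = 28x^7 - 30x^6
Δ θ f = 196x^6 + 408x^5 + 530x^4 + 380x^3 + 138x^2 + 16x - 2
[θ, Δ] f = -28x^6 - 138x^5 - 270x^4 - 260x^3 - 120x^2 - 18x + 2
(D ∘ θ ∘ M_x + [θ, Δ]) f = 256x^7 - 273x^6 - 138x^5 - 270x^4 - 260x^3 - 120x^2 - 18x + 2


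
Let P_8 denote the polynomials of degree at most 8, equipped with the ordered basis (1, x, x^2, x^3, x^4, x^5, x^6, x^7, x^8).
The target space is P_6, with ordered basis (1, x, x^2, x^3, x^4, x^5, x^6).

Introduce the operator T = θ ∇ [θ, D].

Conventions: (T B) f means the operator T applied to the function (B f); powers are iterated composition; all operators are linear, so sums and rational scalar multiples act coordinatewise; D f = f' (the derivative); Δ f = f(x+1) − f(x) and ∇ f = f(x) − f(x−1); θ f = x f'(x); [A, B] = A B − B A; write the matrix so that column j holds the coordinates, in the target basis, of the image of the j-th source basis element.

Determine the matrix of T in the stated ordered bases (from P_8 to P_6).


the matrix is [[0, 0, 0, 0, 0, 0, 0, 0, 0]; [0, 0, 0, -6, 12, -20, 30, -42, 56]; [0, 0, 0, 0, -24, 60, -120, 210, -336]; [0, 0, 0, 0, 0, -60, 180, -420, 840]; [0, 0, 0, 0, 0, 0, -120, 420, -1120]; [0, 0, 0, 0, 0, 0, 0, -210, 840]; [0, 0, 0, 0, 0, 0, 0, 0, -336]] (rows listed top to bottom)

image of 1: 0
image of x: 0
image of x^2: 0
image of x^3: -6x
image of x^4: -24x^2 + 12x
image of x^5: -60x^3 + 60x^2 - 20x
image of x^6: -120x^4 + 180x^3 - 120x^2 + 30x
image of x^7: -210x^5 + 420x^4 - 420x^3 + 210x^2 - 42x
image of x^8: -336x^6 + 840x^5 - 1120x^4 + 840x^3 - 336x^2 + 56x
each image's coordinates form column j of the matrix


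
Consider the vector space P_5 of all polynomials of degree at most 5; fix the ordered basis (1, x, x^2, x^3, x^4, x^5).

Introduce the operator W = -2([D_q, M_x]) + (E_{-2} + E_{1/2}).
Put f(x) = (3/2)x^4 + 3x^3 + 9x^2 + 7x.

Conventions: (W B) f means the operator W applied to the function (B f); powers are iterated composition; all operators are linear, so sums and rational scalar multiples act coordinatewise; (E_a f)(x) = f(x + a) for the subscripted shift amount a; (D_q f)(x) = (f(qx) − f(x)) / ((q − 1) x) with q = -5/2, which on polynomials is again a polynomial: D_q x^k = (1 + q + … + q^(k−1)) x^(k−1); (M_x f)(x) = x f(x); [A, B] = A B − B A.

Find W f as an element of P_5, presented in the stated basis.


the image equals g(x) = -(1827/16)x^4 + (363/4)x^3 - (279/4)x^2 + 13x + 903/32

M_x f = (3/2)x^5 + 3x^4 + 9x^3 + 7x^2
D_q M_x f = (1353/32)x^4 - (261/8)x^3 + (171/4)x^2 - (21/2)x
D_q f = -(261/16)x^3 + (57/4)x^2 - (27/2)x + 7
M_x D_q f = -(261/16)x^4 + (57/4)x^3 - (27/2)x^2 + 7x
[D_q, M_x] f = (1875/32)x^4 - (375/8)x^3 + (225/4)x^2 - (35/2)x
(-2([D_q, M_x])) f = -(1875/16)x^4 + (375/4)x^3 - (225/2)x^2 + 35x
E_{-2} f = (3/2)x^4 - 9x^3 + 27x^2 - 41x + 22
E_{1/2} f = (3/2)x^4 + 6x^3 + (63/4)x^2 + 19x + 199/32
(E_{-2} + E_{1/2}) f = 3x^4 - 3x^3 + (171/4)x^2 - 22x + 903/32
(-2([D_q, M_x]) + (E_{-2} + E_{1/2})) f = -(1827/16)x^4 + (363/4)x^3 - (279/4)x^2 + 13x + 903/32


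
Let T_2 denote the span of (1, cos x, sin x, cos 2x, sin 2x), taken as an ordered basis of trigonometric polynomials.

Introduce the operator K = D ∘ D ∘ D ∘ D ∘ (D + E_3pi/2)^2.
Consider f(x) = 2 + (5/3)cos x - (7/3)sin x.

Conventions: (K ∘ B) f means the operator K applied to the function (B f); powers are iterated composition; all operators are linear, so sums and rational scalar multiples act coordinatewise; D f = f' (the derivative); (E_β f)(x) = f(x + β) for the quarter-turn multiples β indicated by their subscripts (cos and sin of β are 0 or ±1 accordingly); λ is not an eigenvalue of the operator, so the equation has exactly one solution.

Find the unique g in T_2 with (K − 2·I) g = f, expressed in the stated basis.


the result is g(x) = -1 - (5/6)cos x + (7/6)sin x

write g with unknown coordinates in the stated basis and equate coefficients in (K − 2·I) g = f
solving from the highest basis element down gives g = -1 - (5/6)cos x + (7/6)sin x
check: K g = 0
so K g − 2·g = 2 + (5/3)cos x - (7/3)sin x = f ✓


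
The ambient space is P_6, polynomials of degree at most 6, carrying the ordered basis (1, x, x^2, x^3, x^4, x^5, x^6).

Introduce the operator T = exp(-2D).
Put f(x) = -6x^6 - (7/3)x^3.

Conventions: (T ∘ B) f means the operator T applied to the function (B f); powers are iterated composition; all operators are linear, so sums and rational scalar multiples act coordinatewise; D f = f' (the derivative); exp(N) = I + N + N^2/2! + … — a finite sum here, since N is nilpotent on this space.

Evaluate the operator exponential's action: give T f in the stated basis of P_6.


order-1 term: 72x^5 + 14x^2
order-2 term: -360x^4 - 28x
order-3 term: 960x^3 + 56/3
order-4 term: -1440x^2
order-5 term: 1152x
order-6 term: -384
the series for exp(-2D) f terminates at order 6
exp(-2D) f = -6x^6 + 72x^5 - 360x^4 + (2873/3)x^3 - 1426x^2 + 1124x - 1096/3

the result is g(x) = -6x^6 + 72x^5 - 360x^4 + (2873/3)x^3 - 1426x^2 + 1124x - 1096/3


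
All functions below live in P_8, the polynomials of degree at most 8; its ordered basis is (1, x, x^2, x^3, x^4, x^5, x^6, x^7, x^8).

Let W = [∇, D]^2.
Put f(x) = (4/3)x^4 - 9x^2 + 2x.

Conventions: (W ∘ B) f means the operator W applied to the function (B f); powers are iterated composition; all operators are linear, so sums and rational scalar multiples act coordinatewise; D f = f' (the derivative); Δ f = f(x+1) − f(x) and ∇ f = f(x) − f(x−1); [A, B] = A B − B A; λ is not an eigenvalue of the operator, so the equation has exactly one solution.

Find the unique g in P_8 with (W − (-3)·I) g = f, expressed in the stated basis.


write g with unknown coordinates in the stated basis and equate coefficients in (W − (-3)·I) g = f
solving from the highest basis element down gives g = (4/9)x^4 - 3x^2 + (2/3)x
check: W g = 0
so W g − (-3)·g = (4/3)x^4 - 9x^2 + 2x = f ✓

the result is g(x) = (4/9)x^4 - 3x^2 + (2/3)x


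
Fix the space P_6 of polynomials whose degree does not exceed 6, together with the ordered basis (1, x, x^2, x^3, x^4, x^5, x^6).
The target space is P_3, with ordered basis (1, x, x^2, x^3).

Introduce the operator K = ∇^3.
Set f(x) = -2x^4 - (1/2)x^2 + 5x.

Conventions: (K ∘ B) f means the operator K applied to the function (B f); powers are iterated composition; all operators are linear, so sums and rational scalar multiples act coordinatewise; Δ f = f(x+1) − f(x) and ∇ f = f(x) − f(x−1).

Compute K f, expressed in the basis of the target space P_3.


∇ f = -8x^3 + 12x^2 - 9x + 15/2
∇ ∇ f = -24x^2 + 48x - 29
∇ ∇ ∇ f = -48x + 72

g(x) = -48x + 72


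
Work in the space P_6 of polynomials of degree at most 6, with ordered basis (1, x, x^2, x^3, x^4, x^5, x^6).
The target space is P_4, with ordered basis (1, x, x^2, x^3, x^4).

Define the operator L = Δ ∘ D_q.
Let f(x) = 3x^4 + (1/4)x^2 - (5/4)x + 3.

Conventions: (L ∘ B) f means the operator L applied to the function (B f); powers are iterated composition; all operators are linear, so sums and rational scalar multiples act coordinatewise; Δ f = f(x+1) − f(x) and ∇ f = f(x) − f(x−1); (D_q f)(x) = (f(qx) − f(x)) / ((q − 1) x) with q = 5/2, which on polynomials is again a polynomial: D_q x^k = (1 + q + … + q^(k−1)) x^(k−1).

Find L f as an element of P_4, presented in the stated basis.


D_q f = (609/8)x^3 + (7/8)x - 5/4
Δ D_q f = (1827/8)x^2 + (1827/8)x + 77

the result is g(x) = (1827/8)x^2 + (1827/8)x + 77


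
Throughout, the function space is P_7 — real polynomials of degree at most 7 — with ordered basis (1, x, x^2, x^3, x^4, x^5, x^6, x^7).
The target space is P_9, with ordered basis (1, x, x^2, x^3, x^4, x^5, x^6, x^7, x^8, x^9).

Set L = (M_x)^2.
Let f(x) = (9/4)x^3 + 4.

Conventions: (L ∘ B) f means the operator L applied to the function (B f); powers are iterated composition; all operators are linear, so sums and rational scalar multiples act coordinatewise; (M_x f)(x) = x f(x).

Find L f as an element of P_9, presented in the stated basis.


the result is g(x) = (9/4)x^5 + 4x^2

M_x f = (9/4)x^4 + 4x
M_x M_x f = (9/4)x^5 + 4x^2


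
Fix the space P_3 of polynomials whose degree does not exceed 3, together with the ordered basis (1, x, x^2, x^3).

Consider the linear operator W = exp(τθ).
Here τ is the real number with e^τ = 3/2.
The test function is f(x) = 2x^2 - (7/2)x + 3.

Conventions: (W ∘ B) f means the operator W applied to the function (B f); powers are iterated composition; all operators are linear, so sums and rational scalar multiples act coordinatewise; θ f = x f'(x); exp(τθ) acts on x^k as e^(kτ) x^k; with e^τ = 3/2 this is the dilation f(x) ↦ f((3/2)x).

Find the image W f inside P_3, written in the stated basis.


exp(τθ) x^k = e^(kτ) x^k; with e^τ = 3/2 this sends x^k to (3/2)^k x^k
x ↦ 3/2 x
x^2 ↦ 9/4 x^2
applying this coordinatewise to f: exp(τθ) f = (9/2)x^2 - (21/4)x + 3

the image equals g(x) = (9/2)x^2 - (21/4)x + 3


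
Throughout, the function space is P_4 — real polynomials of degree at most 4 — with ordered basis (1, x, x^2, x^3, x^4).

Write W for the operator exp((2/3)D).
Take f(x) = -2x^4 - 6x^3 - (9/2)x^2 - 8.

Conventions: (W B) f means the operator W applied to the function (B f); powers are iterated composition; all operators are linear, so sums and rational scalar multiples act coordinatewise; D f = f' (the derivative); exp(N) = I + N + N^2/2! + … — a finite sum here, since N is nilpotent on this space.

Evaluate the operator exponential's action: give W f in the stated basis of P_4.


g(x) = -2x^4 - (34/3)x^3 - (131/6)x^2 - (442/27)x - 986/81

order-1 term: -(16/3)x^3 - 12x^2 - 6x
order-2 term: -(16/3)x^2 - 8x - 2
order-3 term: -(64/27)x - 16/9
order-4 term: -32/81
the series for exp((2/3)D) f terminates at order 4
exp((2/3)D) f = -2x^4 - (34/3)x^3 - (131/6)x^2 - (442/27)x - 986/81


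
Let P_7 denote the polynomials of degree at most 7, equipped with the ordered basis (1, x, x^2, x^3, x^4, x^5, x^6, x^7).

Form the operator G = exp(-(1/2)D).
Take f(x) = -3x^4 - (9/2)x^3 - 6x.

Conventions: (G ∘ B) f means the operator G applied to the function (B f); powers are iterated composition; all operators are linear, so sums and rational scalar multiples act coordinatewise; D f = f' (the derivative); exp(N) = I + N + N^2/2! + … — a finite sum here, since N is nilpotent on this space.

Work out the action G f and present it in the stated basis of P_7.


g(x) = -3x^4 + (3/2)x^3 + (9/4)x^2 - (63/8)x + 27/8

order-1 term: 6x^3 + (27/4)x^2 + 3
order-2 term: -(9/2)x^2 - (27/8)x
order-3 term: (3/2)x + 9/16
order-4 term: -3/16
the series for exp(-(1/2)D) f terminates at order 4
exp(-(1/2)D) f = -3x^4 + (3/2)x^3 + (9/4)x^2 - (63/8)x + 27/8


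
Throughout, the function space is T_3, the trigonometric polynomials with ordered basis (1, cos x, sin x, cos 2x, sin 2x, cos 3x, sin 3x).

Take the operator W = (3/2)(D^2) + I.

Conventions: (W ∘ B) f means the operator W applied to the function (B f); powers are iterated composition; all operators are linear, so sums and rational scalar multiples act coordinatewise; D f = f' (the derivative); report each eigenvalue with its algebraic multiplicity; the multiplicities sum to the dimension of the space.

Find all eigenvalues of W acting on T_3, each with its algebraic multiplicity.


image of 1: 1
image of cos x: -(1/2)cos x
image of sin x: -(1/2)sin x
image of cos 2x: -5cos 2x
image of sin 2x: -5sin 2x
image of cos 3x: -(25/2)cos 3x
image of sin 3x: -(25/2)sin 3x
the matrix is diagonal; its diagonal is (1, -1/2, -1/2, -5, -5, -25/2, -25/2)
for a triangular matrix the eigenvalues are the diagonal entries, with algebraic multiplicity their repetition count

λ = -25/2 (multiplicity 2), λ = -5 (multiplicity 2), λ = -1/2 (multiplicity 2), λ = 1 (multiplicity 1)


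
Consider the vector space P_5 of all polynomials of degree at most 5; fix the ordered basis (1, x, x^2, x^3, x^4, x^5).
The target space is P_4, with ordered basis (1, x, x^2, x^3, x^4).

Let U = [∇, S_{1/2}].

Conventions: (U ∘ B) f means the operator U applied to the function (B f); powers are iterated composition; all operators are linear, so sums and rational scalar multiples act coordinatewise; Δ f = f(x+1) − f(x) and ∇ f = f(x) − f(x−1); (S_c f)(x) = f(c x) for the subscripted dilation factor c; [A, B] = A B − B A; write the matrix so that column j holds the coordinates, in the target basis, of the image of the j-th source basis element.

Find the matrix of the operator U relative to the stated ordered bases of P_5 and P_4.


the matrix is [[0, -1/2, 3/4, -7/8, 15/16, -31/32]; [0, 0, -1/2, 9/8, -7/4, 75/32]; [0, 0, 0, -3/8, 9/8, -35/16]; [0, 0, 0, 0, -1/4, 15/16]; [0, 0, 0, 0, 0, -5/32]] (rows listed top to bottom)

image of 1: 0
image of x: -1/2
image of x^2: -(1/2)x + 3/4
image of x^3: -(3/8)x^2 + (9/8)x - 7/8
image of x^4: -(1/4)x^3 + (9/8)x^2 - (7/4)x + 15/16
image of x^5: -(5/32)x^4 + (15/16)x^3 - (35/16)x^2 + (75/32)x - 31/32
each image's coordinates form column j of the matrix


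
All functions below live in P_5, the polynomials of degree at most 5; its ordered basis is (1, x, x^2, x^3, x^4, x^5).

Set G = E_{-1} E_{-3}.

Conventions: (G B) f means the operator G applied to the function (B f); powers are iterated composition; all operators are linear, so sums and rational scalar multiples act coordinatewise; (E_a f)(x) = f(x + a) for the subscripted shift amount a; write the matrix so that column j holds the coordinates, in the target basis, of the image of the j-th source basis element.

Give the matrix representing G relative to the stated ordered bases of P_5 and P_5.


image of 1: 1
image of x: x - 4
image of x^2: x^2 - 8x + 16
image of x^3: x^3 - 12x^2 + 48x - 64
image of x^4: x^4 - 16x^3 + 96x^2 - 256x + 256
image of x^5: x^5 - 20x^4 + 160x^3 - 640x^2 + 1280x - 1024
each image's coordinates form column j of the matrix

the matrix is [[1, -4, 16, -64, 256, -1024]; [0, 1, -8, 48, -256, 1280]; [0, 0, 1, -12, 96, -640]; [0, 0, 0, 1, -16, 160]; [0, 0, 0, 0, 1, -20]; [0, 0, 0, 0, 0, 1]] (rows listed top to bottom)


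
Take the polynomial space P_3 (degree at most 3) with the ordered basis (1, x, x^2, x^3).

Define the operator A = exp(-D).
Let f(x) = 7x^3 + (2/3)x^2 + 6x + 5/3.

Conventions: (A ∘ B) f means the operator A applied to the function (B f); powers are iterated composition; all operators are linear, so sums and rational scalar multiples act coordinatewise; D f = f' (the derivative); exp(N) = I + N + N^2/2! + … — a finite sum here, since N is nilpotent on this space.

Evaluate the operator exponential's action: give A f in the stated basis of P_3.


order-1 term: -21x^2 - (4/3)x - 6
order-2 term: 21x + 2/3
order-3 term: -7
the series for exp(-D) f terminates at order 3
exp(-D) f = 7x^3 - (61/3)x^2 + (77/3)x - 32/3

the result is g(x) = 7x^3 - (61/3)x^2 + (77/3)x - 32/3


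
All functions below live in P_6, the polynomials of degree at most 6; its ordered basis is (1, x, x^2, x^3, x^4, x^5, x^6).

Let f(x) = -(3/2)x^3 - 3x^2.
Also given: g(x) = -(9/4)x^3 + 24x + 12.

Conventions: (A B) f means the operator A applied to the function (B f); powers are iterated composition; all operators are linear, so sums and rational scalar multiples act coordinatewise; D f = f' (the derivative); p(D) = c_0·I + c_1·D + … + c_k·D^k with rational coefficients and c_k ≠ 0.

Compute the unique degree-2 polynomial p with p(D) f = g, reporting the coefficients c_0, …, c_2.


p(D) = (3/2)·I − D − 2·D^2, i.e. c_0 = 3/2, c_1 = -1, c_2 = -2

D^0 f = -(3/2)x^3 - 3x^2
D^1 f = -(9/2)x^2 - 6x
D^2 f = -9x - 6
matching coefficients of g against c_0 f + c_1 Df + … from the top degree down determines the c_i
solution: c_0 = 3/2, c_1 = -1, c_2 = -2


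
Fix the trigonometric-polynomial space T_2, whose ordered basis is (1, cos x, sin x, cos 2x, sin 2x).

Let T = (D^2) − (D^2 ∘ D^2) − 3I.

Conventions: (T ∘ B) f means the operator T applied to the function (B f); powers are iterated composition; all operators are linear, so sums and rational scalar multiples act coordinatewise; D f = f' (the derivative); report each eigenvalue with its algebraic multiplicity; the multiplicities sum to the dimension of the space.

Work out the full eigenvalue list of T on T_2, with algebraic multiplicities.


image of 1: -3
image of cos x: -5cos x
image of sin x: -5sin x
image of cos 2x: -23cos 2x
image of sin 2x: -23sin 2x
the matrix is diagonal; its diagonal is (-3, -5, -5, -23, -23)
for a triangular matrix the eigenvalues are the diagonal entries, with algebraic multiplicity their repetition count

λ = -23 (multiplicity 2), λ = -5 (multiplicity 2), λ = -3 (multiplicity 1)


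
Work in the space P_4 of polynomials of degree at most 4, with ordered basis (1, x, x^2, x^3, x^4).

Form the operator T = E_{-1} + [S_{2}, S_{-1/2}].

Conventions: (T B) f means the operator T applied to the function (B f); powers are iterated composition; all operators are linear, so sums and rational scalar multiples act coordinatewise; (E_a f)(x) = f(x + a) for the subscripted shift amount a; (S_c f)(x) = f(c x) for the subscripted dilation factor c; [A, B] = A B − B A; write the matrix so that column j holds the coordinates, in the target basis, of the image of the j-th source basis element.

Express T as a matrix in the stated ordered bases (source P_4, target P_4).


image of 1: 1
image of x: x - 1
image of x^2: x^2 - 2x + 1
image of x^3: x^3 - 3x^2 + 3x - 1
image of x^4: x^4 - 4x^3 + 6x^2 - 4x + 1
each image's coordinates form column j of the matrix

the matrix is [[1, -1, 1, -1, 1]; [0, 1, -2, 3, -4]; [0, 0, 1, -3, 6]; [0, 0, 0, 1, -4]; [0, 0, 0, 0, 1]] (rows listed top to bottom)


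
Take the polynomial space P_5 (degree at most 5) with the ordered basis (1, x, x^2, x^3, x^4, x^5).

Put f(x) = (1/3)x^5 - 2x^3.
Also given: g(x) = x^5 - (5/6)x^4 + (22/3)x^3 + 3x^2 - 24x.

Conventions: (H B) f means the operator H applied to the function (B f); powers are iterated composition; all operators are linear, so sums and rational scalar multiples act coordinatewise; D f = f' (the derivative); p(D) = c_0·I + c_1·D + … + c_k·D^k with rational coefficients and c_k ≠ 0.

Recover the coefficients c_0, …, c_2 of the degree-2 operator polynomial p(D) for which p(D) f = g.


p(D) = 3·I − (1/2)·D + 2·D^2, i.e. c_0 = 3, c_1 = -1/2, c_2 = 2

D^0 f = (1/3)x^5 - 2x^3
D^1 f = (5/3)x^4 - 6x^2
D^2 f = (20/3)x^3 - 12x
matching coefficients of g against c_0 f + c_1 Df + … from the top degree down determines the c_i
solution: c_0 = 3, c_1 = -1/2, c_2 = 2


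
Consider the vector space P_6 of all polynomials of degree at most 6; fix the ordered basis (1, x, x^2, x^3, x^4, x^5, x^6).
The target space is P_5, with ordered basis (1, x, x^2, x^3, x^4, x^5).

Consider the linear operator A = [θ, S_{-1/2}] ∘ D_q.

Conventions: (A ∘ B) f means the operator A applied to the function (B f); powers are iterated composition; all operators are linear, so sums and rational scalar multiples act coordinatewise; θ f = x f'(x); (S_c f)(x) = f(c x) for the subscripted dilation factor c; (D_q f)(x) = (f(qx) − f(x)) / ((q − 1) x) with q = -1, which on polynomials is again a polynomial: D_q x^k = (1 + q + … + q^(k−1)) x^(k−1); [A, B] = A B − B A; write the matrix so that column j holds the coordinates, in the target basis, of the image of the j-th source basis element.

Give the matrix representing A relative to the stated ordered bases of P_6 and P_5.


the matrix is [[0, 0, 0, 0, 0, 0, 0]; [0, 0, 0, 0, 0, 0, 0]; [0, 0, 0, 0, 0, 0, 0]; [0, 0, 0, 0, 0, 0, 0]; [0, 0, 0, 0, 0, 0, 0]; [0, 0, 0, 0, 0, 0, 0]] (rows listed top to bottom)

image of 1: 0
image of x: 0
image of x^2: 0
image of x^3: 0
image of x^4: 0
image of x^5: 0
image of x^6: 0
each image's coordinates form column j of the matrix


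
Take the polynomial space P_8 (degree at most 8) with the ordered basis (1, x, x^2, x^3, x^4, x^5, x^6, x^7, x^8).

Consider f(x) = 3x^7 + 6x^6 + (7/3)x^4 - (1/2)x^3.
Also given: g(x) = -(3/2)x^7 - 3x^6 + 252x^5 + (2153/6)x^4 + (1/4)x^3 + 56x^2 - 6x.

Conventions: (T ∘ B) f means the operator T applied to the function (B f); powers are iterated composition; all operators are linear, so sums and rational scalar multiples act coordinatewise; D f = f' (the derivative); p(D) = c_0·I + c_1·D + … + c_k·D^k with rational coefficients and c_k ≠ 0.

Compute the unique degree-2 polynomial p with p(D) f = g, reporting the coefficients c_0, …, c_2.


c_0 = -1/2, c_1 = 0, c_2 = 2

D^0 f = 3x^7 + 6x^6 + (7/3)x^4 - (1/2)x^3
D^1 f = 21x^6 + 36x^5 + (28/3)x^3 - (3/2)x^2
D^2 f = 126x^5 + 180x^4 + 28x^2 - 3x
matching coefficients of g against c_0 f + c_1 Df + … from the top degree down determines the c_i
solution: c_0 = -1/2, c_1 = 0, c_2 = 2


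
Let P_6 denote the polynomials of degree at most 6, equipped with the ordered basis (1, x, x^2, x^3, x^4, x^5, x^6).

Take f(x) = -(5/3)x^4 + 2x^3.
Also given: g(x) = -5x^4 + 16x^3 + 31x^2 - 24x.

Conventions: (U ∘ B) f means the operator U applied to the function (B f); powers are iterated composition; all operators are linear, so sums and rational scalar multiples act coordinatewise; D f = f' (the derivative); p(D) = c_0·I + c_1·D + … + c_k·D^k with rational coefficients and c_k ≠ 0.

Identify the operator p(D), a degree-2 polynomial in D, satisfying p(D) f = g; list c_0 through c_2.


D^0 f = -(5/3)x^4 + 2x^3
D^1 f = -(20/3)x^3 + 6x^2
D^2 f = -20x^2 + 12x
matching coefficients of g against c_0 f + c_1 Df + … from the top degree down determines the c_i
solution: c_0 = 3, c_1 = -3/2, c_2 = -2

p(D) = 3·I − (3/2)·D − 2·D^2, i.e. c_0 = 3, c_1 = -3/2, c_2 = -2


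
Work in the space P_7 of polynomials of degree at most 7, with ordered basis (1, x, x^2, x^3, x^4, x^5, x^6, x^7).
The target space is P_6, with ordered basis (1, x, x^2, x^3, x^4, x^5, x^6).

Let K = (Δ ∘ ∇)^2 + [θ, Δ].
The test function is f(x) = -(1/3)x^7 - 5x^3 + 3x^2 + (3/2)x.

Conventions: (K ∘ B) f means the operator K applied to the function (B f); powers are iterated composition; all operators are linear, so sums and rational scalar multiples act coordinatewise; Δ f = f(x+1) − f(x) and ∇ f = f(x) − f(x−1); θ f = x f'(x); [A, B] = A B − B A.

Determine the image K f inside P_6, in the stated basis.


g(x) = (7/3)x^6 + 14x^5 + 35x^4 - (700/3)x^3 + 50x^2 - 242x + 59/6

∇ f = -(7/3)x^6 + 7x^5 - (35/3)x^4 + (35/3)x^3 - 22x^2 + (70/3)x - 41/6
Δ ∇ f = -14x^5 - (70/3)x^3 - (104/3)x + 6
∇ (Δ ∘ ∇) f = -70x^4 + 140x^3 - 210x^2 + 140x - 72
Δ ∇ (Δ ∘ ∇) f = -280x^3 - 280x
Δ f = -(7/3)x^6 - 7x^5 - (35/3)x^4 - (35/3)x^3 - 22x^2 - (34/3)x - 5/6
θ Δ f = -14x^6 - 35x^5 - (140/3)x^4 - 35x^3 - 44x^2 - (34/3)x
θ f = -(7/3)x^7 - 15x^3 + 6x^2 + (3/2)x
Δ θ f = -(49/3)x^6 - 49x^5 - (245/3)x^4 - (245/3)x^3 - 94x^2 - (148/3)x - 59/6
[θ, Δ] f = (7/3)x^6 + 14x^5 + 35x^4 + (140/3)x^3 + 50x^2 + 38x + 59/6
((Δ ∘ ∇)^2 + [θ, Δ]) f = (7/3)x^6 + 14x^5 + 35x^4 - (700/3)x^3 + 50x^2 - 242x + 59/6


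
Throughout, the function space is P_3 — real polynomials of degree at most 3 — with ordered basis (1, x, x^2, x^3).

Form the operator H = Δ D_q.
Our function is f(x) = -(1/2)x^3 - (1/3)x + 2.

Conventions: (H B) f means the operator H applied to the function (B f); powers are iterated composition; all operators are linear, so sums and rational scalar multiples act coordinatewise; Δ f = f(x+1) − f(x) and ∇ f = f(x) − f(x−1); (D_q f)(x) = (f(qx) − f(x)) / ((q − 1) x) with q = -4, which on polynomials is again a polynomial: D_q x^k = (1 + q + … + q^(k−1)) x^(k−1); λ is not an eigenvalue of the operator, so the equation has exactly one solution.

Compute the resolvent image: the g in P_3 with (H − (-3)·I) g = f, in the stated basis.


the image equals g(x) = -(1/6)x^3 + (4/3)x + 25/18

write g with unknown coordinates in the stated basis and equate coefficients in (H − (-3)·I) g = f
solving from the highest basis element down gives g = -(1/6)x^3 + (4/3)x + 25/18
check: H g = -(13/3)x - 13/6
so H g − (-3)·g = -(1/2)x^3 - (1/3)x + 2 = f ✓


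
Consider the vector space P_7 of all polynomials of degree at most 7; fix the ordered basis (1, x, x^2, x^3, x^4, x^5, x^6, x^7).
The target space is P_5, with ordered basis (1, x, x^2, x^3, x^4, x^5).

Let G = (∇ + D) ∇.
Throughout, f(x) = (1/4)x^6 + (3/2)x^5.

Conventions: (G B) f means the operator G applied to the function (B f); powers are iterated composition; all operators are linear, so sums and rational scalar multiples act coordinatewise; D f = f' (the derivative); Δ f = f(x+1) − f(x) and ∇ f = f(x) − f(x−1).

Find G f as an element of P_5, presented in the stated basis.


g(x) = 15x^4 + 15x^3 - (135/2)x^2 + (165/2)x - 71/2

∇ f = (3/2)x^5 + (15/4)x^4 - 10x^3 + (45/4)x^2 - 6x + 5/4
∇ ∇ f = (15/2)x^4 - (75/2)x^2 + 60x - 59/2
D ∇ f = (15/2)x^4 + 15x^3 - 30x^2 + (45/2)x - 6
(∇ + D) ∇ f = 15x^4 + 15x^3 - (135/2)x^2 + (165/2)x - 71/2


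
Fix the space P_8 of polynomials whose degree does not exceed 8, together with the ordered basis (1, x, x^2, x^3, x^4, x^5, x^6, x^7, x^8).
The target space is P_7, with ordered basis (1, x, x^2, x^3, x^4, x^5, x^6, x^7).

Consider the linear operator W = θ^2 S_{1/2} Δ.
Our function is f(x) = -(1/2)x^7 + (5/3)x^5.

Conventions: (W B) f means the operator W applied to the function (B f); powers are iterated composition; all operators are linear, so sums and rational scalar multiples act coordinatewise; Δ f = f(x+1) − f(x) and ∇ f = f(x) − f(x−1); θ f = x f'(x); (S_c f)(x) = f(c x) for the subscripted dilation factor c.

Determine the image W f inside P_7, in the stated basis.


Δ f = -(7/2)x^6 - (21/2)x^5 - (55/6)x^4 - (5/6)x^3 + (37/6)x^2 + (29/6)x + 7/6
S_{1/2} Δ f = -(7/128)x^6 - (21/64)x^5 - (55/96)x^4 - (5/48)x^3 + (37/24)x^2 + (29/12)x + 7/6
θ (S_{1/2} Δ) f = -(21/64)x^6 - (105/64)x^5 - (55/24)x^4 - (5/16)x^3 + (37/12)x^2 + (29/12)x
θ θ (S_{1/2} Δ) f = -(63/32)x^6 - (525/64)x^5 - (55/6)x^4 - (15/16)x^3 + (37/6)x^2 + (29/12)x

g(x) = -(63/32)x^6 - (525/64)x^5 - (55/6)x^4 - (15/16)x^3 + (37/6)x^2 + (29/12)x


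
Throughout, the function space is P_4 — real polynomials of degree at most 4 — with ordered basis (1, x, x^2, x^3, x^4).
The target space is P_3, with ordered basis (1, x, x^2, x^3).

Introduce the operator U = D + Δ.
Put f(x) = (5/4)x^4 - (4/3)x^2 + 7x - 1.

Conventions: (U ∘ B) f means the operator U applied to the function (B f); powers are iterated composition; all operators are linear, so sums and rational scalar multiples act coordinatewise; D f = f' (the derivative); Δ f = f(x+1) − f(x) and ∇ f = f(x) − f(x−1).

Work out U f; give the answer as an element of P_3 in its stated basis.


the result is g(x) = 10x^3 + (15/2)x^2 - (1/3)x + 167/12

D f = 5x^3 - (8/3)x + 7
Δ f = 5x^3 + (15/2)x^2 + (7/3)x + 83/12
(D + Δ) f = 10x^3 + (15/2)x^2 - (1/3)x + 167/12


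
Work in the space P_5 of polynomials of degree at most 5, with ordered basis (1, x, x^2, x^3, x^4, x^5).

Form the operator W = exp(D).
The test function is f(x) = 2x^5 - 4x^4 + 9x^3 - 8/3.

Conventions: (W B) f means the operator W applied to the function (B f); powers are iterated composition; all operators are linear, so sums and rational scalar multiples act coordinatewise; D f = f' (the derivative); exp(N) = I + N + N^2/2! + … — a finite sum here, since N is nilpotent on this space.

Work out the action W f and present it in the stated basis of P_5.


order-1 term: 10x^4 - 16x^3 + 27x^2
order-2 term: 20x^3 - 24x^2 + 27x
order-3 term: 20x^2 - 16x + 9
order-4 term: 10x - 4
order-5 term: 2
the series for exp(D) f terminates at order 5
exp(D) f = 2x^5 + 6x^4 + 13x^3 + 23x^2 + 21x + 13/3

the result is g(x) = 2x^5 + 6x^4 + 13x^3 + 23x^2 + 21x + 13/3


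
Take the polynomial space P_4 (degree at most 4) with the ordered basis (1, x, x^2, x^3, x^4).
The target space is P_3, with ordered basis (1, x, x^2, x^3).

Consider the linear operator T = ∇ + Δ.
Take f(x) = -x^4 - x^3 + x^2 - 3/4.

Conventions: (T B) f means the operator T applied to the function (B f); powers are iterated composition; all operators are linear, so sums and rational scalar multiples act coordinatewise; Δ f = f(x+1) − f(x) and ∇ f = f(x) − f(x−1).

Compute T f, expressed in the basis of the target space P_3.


∇ f = -4x^3 + 3x^2 + x - 1
Δ f = -4x^3 - 9x^2 - 5x - 1
(∇ + Δ) f = -8x^3 - 6x^2 - 4x - 2

g(x) = -8x^3 - 6x^2 - 4x - 2


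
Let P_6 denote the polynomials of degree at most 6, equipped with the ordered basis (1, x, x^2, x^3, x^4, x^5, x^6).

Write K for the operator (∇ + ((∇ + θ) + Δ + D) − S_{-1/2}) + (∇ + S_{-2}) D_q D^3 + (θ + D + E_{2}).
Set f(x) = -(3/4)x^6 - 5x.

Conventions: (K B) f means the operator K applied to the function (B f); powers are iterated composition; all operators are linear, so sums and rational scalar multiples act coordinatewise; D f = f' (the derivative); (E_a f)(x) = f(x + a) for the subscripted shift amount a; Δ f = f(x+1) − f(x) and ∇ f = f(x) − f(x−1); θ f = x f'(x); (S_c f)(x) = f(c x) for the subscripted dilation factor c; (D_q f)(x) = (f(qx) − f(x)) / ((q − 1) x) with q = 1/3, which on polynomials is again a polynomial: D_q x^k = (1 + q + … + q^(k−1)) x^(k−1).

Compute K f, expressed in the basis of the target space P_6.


g(x) = -(2493/256)x^6 - (63/2)x^5 - (135/4)x^4 - 165x^3 - (2755/4)x^2 - 435x + 191/4

∇ f = -(9/2)x^5 + (45/4)x^4 - 15x^3 + (45/4)x^2 - (9/2)x - 17/4
∇ f = -(9/2)x^5 + (45/4)x^4 - 15x^3 + (45/4)x^2 - (9/2)x - 17/4
θ f = -(9/2)x^6 - 5x
(∇ + θ) f = -(9/2)x^6 - (9/2)x^5 + (45/4)x^4 - 15x^3 + (45/4)x^2 - (19/2)x - 17/4
Δ f = -(9/2)x^5 - (45/4)x^4 - 15x^3 - (45/4)x^2 - (9/2)x - 23/4
D f = -(9/2)x^5 - 5
((∇ + θ) + Δ + D) f = -(9/2)x^6 - (27/2)x^5 - 30x^3 - 14x - 15
S_{-1/2} f = -(3/256)x^6 + (5/2)x
(-S_{-1/2}) f = (3/256)x^6 - (5/2)x
(∇ + ((∇ + θ) + Δ + D) − S_{-1/2}) f = -(1149/256)x^6 - 18x^5 + (45/4)x^4 - 45x^3 + (45/4)x^2 - 21x - 77/4
D f = -(9/2)x^5 - 5
D D f = -(45/2)x^4
D D D f = -90x^3
D_q D^3 f = -130x^2
∇ D_q D^3 f = -260x + 130
S_{-2} D_q D^3 f = -520x^2
(∇ + S_{-2}) D_q D^3 f = -520x^2 - 260x + 130
θ f = -(9/2)x^6 - 5x
D f = -(9/2)x^5 - 5
E_{2} f = -(3/4)x^6 - 9x^5 - 45x^4 - 120x^3 - 180x^2 - 149x - 58
(θ + D + E_{2}) f = -(21/4)x^6 - (27/2)x^5 - 45x^4 - 120x^3 - 180x^2 - 154x - 63
((∇ + ((∇ + θ) + Δ + D) − S_{-1/2}) + (∇ + S_{-2}) D_q D^3 + (θ + D + E_{2})) f = -(2493/256)x^6 - (63/2)x^5 - (135/4)x^4 - 165x^3 - (2755/4)x^2 - 435x + 191/4


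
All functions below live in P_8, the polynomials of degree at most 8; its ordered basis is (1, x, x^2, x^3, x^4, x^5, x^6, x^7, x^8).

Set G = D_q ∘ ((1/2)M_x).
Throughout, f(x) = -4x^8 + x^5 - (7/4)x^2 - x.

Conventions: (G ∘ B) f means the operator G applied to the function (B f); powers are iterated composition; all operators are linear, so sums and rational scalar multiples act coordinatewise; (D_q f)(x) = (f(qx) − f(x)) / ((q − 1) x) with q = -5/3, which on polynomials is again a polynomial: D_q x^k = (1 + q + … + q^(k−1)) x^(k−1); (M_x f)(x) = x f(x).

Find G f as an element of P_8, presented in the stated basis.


M_x f = -4x^9 + x^6 - (7/4)x^3 - x^2
((1/2)M_x) f = -2x^9 + (1/2)x^6 - (7/8)x^3 - (1/2)x^2
D_q ((1/2)M_x) f = -(493202/6561)x^8 - (931/243)x^5 - (133/72)x^2 + (1/3)x

the image equals g(x) = -(493202/6561)x^8 - (931/243)x^5 - (133/72)x^2 + (1/3)x
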